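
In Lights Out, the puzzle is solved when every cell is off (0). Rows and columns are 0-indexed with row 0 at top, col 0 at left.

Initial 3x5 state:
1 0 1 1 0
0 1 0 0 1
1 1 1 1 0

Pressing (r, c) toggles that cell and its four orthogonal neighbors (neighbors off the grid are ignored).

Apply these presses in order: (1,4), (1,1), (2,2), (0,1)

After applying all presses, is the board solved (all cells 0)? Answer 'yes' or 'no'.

Answer: no

Derivation:
After press 1 at (1,4):
1 0 1 1 1
0 1 0 1 0
1 1 1 1 1

After press 2 at (1,1):
1 1 1 1 1
1 0 1 1 0
1 0 1 1 1

After press 3 at (2,2):
1 1 1 1 1
1 0 0 1 0
1 1 0 0 1

After press 4 at (0,1):
0 0 0 1 1
1 1 0 1 0
1 1 0 0 1

Lights still on: 8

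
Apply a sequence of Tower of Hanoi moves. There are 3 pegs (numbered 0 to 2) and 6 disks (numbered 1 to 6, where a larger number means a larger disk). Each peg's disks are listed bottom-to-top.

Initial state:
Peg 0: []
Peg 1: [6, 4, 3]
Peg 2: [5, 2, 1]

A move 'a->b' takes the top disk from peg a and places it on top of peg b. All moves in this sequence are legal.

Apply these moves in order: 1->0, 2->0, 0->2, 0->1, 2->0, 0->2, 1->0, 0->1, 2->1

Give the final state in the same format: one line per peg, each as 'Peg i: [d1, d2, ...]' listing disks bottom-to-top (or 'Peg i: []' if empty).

After move 1 (1->0):
Peg 0: [3]
Peg 1: [6, 4]
Peg 2: [5, 2, 1]

After move 2 (2->0):
Peg 0: [3, 1]
Peg 1: [6, 4]
Peg 2: [5, 2]

After move 3 (0->2):
Peg 0: [3]
Peg 1: [6, 4]
Peg 2: [5, 2, 1]

After move 4 (0->1):
Peg 0: []
Peg 1: [6, 4, 3]
Peg 2: [5, 2, 1]

After move 5 (2->0):
Peg 0: [1]
Peg 1: [6, 4, 3]
Peg 2: [5, 2]

After move 6 (0->2):
Peg 0: []
Peg 1: [6, 4, 3]
Peg 2: [5, 2, 1]

After move 7 (1->0):
Peg 0: [3]
Peg 1: [6, 4]
Peg 2: [5, 2, 1]

After move 8 (0->1):
Peg 0: []
Peg 1: [6, 4, 3]
Peg 2: [5, 2, 1]

After move 9 (2->1):
Peg 0: []
Peg 1: [6, 4, 3, 1]
Peg 2: [5, 2]

Answer: Peg 0: []
Peg 1: [6, 4, 3, 1]
Peg 2: [5, 2]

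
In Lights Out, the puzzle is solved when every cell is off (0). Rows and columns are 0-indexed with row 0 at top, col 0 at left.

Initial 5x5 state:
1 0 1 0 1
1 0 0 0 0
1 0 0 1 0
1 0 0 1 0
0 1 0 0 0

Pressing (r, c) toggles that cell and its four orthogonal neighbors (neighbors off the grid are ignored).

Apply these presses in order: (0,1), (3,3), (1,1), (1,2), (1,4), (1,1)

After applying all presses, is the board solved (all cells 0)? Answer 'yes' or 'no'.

Answer: no

Derivation:
After press 1 at (0,1):
0 1 0 0 1
1 1 0 0 0
1 0 0 1 0
1 0 0 1 0
0 1 0 0 0

After press 2 at (3,3):
0 1 0 0 1
1 1 0 0 0
1 0 0 0 0
1 0 1 0 1
0 1 0 1 0

After press 3 at (1,1):
0 0 0 0 1
0 0 1 0 0
1 1 0 0 0
1 0 1 0 1
0 1 0 1 0

After press 4 at (1,2):
0 0 1 0 1
0 1 0 1 0
1 1 1 0 0
1 0 1 0 1
0 1 0 1 0

After press 5 at (1,4):
0 0 1 0 0
0 1 0 0 1
1 1 1 0 1
1 0 1 0 1
0 1 0 1 0

After press 6 at (1,1):
0 1 1 0 0
1 0 1 0 1
1 0 1 0 1
1 0 1 0 1
0 1 0 1 0

Lights still on: 13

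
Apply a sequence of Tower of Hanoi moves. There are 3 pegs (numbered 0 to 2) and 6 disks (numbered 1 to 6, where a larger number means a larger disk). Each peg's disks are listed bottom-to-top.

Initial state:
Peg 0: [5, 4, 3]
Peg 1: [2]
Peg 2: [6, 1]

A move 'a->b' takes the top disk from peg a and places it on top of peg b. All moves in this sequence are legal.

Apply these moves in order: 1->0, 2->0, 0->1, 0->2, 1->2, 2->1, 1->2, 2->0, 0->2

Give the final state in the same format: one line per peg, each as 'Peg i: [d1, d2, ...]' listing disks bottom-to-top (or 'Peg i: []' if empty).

Answer: Peg 0: [5, 4, 3]
Peg 1: []
Peg 2: [6, 2, 1]

Derivation:
After move 1 (1->0):
Peg 0: [5, 4, 3, 2]
Peg 1: []
Peg 2: [6, 1]

After move 2 (2->0):
Peg 0: [5, 4, 3, 2, 1]
Peg 1: []
Peg 2: [6]

After move 3 (0->1):
Peg 0: [5, 4, 3, 2]
Peg 1: [1]
Peg 2: [6]

After move 4 (0->2):
Peg 0: [5, 4, 3]
Peg 1: [1]
Peg 2: [6, 2]

After move 5 (1->2):
Peg 0: [5, 4, 3]
Peg 1: []
Peg 2: [6, 2, 1]

After move 6 (2->1):
Peg 0: [5, 4, 3]
Peg 1: [1]
Peg 2: [6, 2]

After move 7 (1->2):
Peg 0: [5, 4, 3]
Peg 1: []
Peg 2: [6, 2, 1]

After move 8 (2->0):
Peg 0: [5, 4, 3, 1]
Peg 1: []
Peg 2: [6, 2]

After move 9 (0->2):
Peg 0: [5, 4, 3]
Peg 1: []
Peg 2: [6, 2, 1]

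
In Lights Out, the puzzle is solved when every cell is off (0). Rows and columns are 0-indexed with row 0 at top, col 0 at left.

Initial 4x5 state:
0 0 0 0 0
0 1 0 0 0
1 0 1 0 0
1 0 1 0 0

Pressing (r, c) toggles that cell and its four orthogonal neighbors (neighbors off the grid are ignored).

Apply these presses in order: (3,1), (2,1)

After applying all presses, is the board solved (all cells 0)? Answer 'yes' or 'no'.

Answer: yes

Derivation:
After press 1 at (3,1):
0 0 0 0 0
0 1 0 0 0
1 1 1 0 0
0 1 0 0 0

After press 2 at (2,1):
0 0 0 0 0
0 0 0 0 0
0 0 0 0 0
0 0 0 0 0

Lights still on: 0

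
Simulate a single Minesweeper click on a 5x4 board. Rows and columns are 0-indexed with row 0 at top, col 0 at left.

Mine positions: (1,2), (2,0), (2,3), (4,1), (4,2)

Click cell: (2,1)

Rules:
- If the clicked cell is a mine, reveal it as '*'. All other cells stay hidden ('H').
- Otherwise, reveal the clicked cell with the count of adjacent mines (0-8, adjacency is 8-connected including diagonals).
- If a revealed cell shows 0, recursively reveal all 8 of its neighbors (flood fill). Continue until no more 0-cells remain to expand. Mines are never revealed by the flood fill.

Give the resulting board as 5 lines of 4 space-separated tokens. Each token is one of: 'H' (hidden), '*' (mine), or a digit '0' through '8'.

H H H H
H H H H
H 2 H H
H H H H
H H H H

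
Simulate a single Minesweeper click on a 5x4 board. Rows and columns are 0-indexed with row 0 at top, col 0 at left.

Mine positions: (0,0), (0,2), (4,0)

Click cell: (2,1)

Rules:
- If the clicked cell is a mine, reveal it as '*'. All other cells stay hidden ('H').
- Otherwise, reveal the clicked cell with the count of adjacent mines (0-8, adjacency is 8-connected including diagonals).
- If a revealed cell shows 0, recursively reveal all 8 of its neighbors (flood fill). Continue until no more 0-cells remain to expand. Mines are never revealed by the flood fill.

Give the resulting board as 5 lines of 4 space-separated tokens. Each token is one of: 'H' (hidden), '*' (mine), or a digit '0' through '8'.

H H H H
1 2 1 1
0 0 0 0
1 1 0 0
H 1 0 0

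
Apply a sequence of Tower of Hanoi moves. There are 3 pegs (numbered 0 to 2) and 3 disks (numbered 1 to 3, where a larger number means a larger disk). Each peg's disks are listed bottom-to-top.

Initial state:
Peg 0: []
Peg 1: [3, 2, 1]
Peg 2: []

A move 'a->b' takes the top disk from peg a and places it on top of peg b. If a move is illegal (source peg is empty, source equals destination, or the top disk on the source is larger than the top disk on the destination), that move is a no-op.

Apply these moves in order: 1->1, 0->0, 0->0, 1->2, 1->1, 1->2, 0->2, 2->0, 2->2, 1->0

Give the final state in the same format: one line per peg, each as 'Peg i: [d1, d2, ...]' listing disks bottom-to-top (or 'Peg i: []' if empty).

After move 1 (1->1):
Peg 0: []
Peg 1: [3, 2, 1]
Peg 2: []

After move 2 (0->0):
Peg 0: []
Peg 1: [3, 2, 1]
Peg 2: []

After move 3 (0->0):
Peg 0: []
Peg 1: [3, 2, 1]
Peg 2: []

After move 4 (1->2):
Peg 0: []
Peg 1: [3, 2]
Peg 2: [1]

After move 5 (1->1):
Peg 0: []
Peg 1: [3, 2]
Peg 2: [1]

After move 6 (1->2):
Peg 0: []
Peg 1: [3, 2]
Peg 2: [1]

After move 7 (0->2):
Peg 0: []
Peg 1: [3, 2]
Peg 2: [1]

After move 8 (2->0):
Peg 0: [1]
Peg 1: [3, 2]
Peg 2: []

After move 9 (2->2):
Peg 0: [1]
Peg 1: [3, 2]
Peg 2: []

After move 10 (1->0):
Peg 0: [1]
Peg 1: [3, 2]
Peg 2: []

Answer: Peg 0: [1]
Peg 1: [3, 2]
Peg 2: []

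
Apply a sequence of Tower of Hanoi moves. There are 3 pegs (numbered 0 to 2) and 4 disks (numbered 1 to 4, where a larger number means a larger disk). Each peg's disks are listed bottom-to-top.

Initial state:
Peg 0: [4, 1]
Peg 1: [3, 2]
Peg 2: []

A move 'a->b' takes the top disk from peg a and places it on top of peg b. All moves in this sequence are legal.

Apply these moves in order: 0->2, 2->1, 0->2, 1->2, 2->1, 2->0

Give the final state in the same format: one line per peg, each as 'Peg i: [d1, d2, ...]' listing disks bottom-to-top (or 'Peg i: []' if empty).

Answer: Peg 0: [4]
Peg 1: [3, 2, 1]
Peg 2: []

Derivation:
After move 1 (0->2):
Peg 0: [4]
Peg 1: [3, 2]
Peg 2: [1]

After move 2 (2->1):
Peg 0: [4]
Peg 1: [3, 2, 1]
Peg 2: []

After move 3 (0->2):
Peg 0: []
Peg 1: [3, 2, 1]
Peg 2: [4]

After move 4 (1->2):
Peg 0: []
Peg 1: [3, 2]
Peg 2: [4, 1]

After move 5 (2->1):
Peg 0: []
Peg 1: [3, 2, 1]
Peg 2: [4]

After move 6 (2->0):
Peg 0: [4]
Peg 1: [3, 2, 1]
Peg 2: []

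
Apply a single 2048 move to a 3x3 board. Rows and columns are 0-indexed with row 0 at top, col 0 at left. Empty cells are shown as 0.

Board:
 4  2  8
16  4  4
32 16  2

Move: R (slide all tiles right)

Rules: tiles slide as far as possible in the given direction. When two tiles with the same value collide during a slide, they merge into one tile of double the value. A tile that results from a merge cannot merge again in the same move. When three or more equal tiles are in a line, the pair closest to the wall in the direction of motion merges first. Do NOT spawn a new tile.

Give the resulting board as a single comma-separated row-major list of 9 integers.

Slide right:
row 0: [4, 2, 8] -> [4, 2, 8]
row 1: [16, 4, 4] -> [0, 16, 8]
row 2: [32, 16, 2] -> [32, 16, 2]

Answer: 4, 2, 8, 0, 16, 8, 32, 16, 2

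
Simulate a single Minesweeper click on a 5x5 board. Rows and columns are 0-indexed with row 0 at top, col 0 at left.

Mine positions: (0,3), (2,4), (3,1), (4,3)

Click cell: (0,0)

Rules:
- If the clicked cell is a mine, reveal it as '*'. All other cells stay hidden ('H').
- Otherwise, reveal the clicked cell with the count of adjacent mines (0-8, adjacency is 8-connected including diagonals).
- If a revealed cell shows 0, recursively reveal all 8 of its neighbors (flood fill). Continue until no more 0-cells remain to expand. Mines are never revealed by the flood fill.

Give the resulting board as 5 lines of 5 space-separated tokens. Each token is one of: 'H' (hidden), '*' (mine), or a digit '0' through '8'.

0 0 1 H H
0 0 1 H H
1 1 1 H H
H H H H H
H H H H H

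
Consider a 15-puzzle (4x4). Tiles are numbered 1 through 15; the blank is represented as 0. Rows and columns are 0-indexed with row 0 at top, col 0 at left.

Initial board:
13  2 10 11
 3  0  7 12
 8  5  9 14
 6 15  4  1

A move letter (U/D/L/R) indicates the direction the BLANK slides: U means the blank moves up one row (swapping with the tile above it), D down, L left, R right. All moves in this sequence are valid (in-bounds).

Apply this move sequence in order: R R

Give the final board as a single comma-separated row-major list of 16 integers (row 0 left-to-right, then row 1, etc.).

After move 1 (R):
13  2 10 11
 3  7  0 12
 8  5  9 14
 6 15  4  1

After move 2 (R):
13  2 10 11
 3  7 12  0
 8  5  9 14
 6 15  4  1

Answer: 13, 2, 10, 11, 3, 7, 12, 0, 8, 5, 9, 14, 6, 15, 4, 1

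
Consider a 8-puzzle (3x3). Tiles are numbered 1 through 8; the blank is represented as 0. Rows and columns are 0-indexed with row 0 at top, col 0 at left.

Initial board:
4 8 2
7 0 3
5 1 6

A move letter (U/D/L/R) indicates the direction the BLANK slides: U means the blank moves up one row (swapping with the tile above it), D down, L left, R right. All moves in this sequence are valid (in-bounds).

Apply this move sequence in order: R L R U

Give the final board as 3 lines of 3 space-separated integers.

Answer: 4 8 0
7 3 2
5 1 6

Derivation:
After move 1 (R):
4 8 2
7 3 0
5 1 6

After move 2 (L):
4 8 2
7 0 3
5 1 6

After move 3 (R):
4 8 2
7 3 0
5 1 6

After move 4 (U):
4 8 0
7 3 2
5 1 6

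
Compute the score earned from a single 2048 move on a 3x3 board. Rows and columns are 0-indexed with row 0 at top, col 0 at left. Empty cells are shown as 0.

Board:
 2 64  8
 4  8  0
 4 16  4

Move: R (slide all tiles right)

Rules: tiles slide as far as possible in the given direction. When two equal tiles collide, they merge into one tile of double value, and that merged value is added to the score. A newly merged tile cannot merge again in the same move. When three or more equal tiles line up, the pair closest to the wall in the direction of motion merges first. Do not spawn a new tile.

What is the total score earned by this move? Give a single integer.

Answer: 0

Derivation:
Slide right:
row 0: [2, 64, 8] -> [2, 64, 8]  score +0 (running 0)
row 1: [4, 8, 0] -> [0, 4, 8]  score +0 (running 0)
row 2: [4, 16, 4] -> [4, 16, 4]  score +0 (running 0)
Board after move:
 2 64  8
 0  4  8
 4 16  4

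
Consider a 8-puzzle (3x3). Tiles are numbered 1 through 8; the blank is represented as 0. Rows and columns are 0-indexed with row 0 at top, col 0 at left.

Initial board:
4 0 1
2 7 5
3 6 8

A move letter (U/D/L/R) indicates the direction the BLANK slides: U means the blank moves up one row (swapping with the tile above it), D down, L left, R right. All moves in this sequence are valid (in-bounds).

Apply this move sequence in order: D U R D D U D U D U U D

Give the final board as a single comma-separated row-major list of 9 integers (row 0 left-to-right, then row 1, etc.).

After move 1 (D):
4 7 1
2 0 5
3 6 8

After move 2 (U):
4 0 1
2 7 5
3 6 8

After move 3 (R):
4 1 0
2 7 5
3 6 8

After move 4 (D):
4 1 5
2 7 0
3 6 8

After move 5 (D):
4 1 5
2 7 8
3 6 0

After move 6 (U):
4 1 5
2 7 0
3 6 8

After move 7 (D):
4 1 5
2 7 8
3 6 0

After move 8 (U):
4 1 5
2 7 0
3 6 8

After move 9 (D):
4 1 5
2 7 8
3 6 0

After move 10 (U):
4 1 5
2 7 0
3 6 8

After move 11 (U):
4 1 0
2 7 5
3 6 8

After move 12 (D):
4 1 5
2 7 0
3 6 8

Answer: 4, 1, 5, 2, 7, 0, 3, 6, 8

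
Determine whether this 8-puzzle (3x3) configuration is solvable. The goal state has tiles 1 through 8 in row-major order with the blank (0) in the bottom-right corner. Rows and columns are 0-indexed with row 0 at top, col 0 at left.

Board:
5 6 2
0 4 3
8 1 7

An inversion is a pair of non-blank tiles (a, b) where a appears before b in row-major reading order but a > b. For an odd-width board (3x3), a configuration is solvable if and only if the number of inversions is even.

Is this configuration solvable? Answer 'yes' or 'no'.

Answer: yes

Derivation:
Inversions (pairs i<j in row-major order where tile[i] > tile[j] > 0): 14
14 is even, so the puzzle is solvable.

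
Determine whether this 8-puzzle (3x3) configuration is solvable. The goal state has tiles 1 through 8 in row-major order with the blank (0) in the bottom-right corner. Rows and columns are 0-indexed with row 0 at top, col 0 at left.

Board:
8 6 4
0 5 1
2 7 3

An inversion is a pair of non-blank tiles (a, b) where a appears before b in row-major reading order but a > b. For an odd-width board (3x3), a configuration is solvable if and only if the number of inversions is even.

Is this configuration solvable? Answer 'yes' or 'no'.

Inversions (pairs i<j in row-major order where tile[i] > tile[j] > 0): 19
19 is odd, so the puzzle is not solvable.

Answer: no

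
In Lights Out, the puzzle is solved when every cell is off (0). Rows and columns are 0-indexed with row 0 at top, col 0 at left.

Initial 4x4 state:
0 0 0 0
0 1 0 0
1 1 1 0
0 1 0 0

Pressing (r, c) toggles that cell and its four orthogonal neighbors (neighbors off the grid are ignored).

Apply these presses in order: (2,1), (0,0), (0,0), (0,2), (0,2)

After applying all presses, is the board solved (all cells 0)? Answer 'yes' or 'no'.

After press 1 at (2,1):
0 0 0 0
0 0 0 0
0 0 0 0
0 0 0 0

After press 2 at (0,0):
1 1 0 0
1 0 0 0
0 0 0 0
0 0 0 0

After press 3 at (0,0):
0 0 0 0
0 0 0 0
0 0 0 0
0 0 0 0

After press 4 at (0,2):
0 1 1 1
0 0 1 0
0 0 0 0
0 0 0 0

After press 5 at (0,2):
0 0 0 0
0 0 0 0
0 0 0 0
0 0 0 0

Lights still on: 0

Answer: yes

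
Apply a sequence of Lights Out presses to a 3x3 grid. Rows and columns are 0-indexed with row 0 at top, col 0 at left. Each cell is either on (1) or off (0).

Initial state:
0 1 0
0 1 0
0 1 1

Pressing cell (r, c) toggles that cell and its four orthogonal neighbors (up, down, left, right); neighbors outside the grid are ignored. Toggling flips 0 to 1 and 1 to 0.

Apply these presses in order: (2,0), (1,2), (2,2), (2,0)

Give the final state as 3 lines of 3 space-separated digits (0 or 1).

After press 1 at (2,0):
0 1 0
1 1 0
1 0 1

After press 2 at (1,2):
0 1 1
1 0 1
1 0 0

After press 3 at (2,2):
0 1 1
1 0 0
1 1 1

After press 4 at (2,0):
0 1 1
0 0 0
0 0 1

Answer: 0 1 1
0 0 0
0 0 1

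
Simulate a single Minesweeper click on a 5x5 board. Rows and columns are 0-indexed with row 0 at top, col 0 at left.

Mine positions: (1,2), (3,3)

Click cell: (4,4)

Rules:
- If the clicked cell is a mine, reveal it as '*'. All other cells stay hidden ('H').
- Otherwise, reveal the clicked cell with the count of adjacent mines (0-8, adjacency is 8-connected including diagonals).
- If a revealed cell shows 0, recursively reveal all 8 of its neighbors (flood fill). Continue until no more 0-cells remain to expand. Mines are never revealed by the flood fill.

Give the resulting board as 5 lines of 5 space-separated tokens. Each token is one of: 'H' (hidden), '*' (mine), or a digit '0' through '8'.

H H H H H
H H H H H
H H H H H
H H H H H
H H H H 1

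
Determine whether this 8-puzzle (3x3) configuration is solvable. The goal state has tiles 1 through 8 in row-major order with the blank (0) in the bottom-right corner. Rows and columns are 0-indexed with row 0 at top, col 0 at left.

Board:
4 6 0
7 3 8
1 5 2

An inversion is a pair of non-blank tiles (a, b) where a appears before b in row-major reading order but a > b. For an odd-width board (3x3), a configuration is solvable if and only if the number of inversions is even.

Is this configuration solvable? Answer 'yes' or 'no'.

Inversions (pairs i<j in row-major order where tile[i] > tile[j] > 0): 17
17 is odd, so the puzzle is not solvable.

Answer: no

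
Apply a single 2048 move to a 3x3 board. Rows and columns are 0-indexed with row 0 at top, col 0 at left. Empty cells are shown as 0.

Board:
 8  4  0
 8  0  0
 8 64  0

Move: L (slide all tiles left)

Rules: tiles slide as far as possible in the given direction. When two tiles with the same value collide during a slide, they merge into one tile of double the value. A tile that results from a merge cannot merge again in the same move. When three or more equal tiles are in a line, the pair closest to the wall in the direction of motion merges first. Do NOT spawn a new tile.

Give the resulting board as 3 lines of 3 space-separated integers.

Answer:  8  4  0
 8  0  0
 8 64  0

Derivation:
Slide left:
row 0: [8, 4, 0] -> [8, 4, 0]
row 1: [8, 0, 0] -> [8, 0, 0]
row 2: [8, 64, 0] -> [8, 64, 0]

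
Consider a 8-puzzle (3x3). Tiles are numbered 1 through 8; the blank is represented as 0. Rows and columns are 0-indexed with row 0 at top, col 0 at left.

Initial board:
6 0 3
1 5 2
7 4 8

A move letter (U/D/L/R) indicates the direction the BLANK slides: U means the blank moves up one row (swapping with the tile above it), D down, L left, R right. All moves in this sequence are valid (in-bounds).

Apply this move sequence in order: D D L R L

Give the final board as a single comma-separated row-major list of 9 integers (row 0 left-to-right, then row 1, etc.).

Answer: 6, 5, 3, 1, 4, 2, 0, 7, 8

Derivation:
After move 1 (D):
6 5 3
1 0 2
7 4 8

After move 2 (D):
6 5 3
1 4 2
7 0 8

After move 3 (L):
6 5 3
1 4 2
0 7 8

After move 4 (R):
6 5 3
1 4 2
7 0 8

After move 5 (L):
6 5 3
1 4 2
0 7 8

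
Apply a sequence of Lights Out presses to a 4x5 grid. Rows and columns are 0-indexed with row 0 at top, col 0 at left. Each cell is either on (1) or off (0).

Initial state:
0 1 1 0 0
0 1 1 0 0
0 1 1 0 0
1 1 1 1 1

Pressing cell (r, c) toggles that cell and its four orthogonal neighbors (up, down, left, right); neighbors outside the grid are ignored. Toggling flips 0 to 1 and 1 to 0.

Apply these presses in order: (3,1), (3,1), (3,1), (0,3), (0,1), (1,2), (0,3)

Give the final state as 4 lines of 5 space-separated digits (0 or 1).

Answer: 1 0 1 0 0
0 1 0 1 0
0 0 0 0 0
0 0 0 1 1

Derivation:
After press 1 at (3,1):
0 1 1 0 0
0 1 1 0 0
0 0 1 0 0
0 0 0 1 1

After press 2 at (3,1):
0 1 1 0 0
0 1 1 0 0
0 1 1 0 0
1 1 1 1 1

After press 3 at (3,1):
0 1 1 0 0
0 1 1 0 0
0 0 1 0 0
0 0 0 1 1

After press 4 at (0,3):
0 1 0 1 1
0 1 1 1 0
0 0 1 0 0
0 0 0 1 1

After press 5 at (0,1):
1 0 1 1 1
0 0 1 1 0
0 0 1 0 0
0 0 0 1 1

After press 6 at (1,2):
1 0 0 1 1
0 1 0 0 0
0 0 0 0 0
0 0 0 1 1

After press 7 at (0,3):
1 0 1 0 0
0 1 0 1 0
0 0 0 0 0
0 0 0 1 1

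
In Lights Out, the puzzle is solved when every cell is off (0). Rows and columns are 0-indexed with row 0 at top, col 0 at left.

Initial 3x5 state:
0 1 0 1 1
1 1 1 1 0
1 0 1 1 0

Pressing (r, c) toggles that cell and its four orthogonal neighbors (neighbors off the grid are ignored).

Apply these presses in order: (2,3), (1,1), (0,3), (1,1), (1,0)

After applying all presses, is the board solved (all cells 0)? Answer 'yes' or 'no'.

Answer: no

Derivation:
After press 1 at (2,3):
0 1 0 1 1
1 1 1 0 0
1 0 0 0 1

After press 2 at (1,1):
0 0 0 1 1
0 0 0 0 0
1 1 0 0 1

After press 3 at (0,3):
0 0 1 0 0
0 0 0 1 0
1 1 0 0 1

After press 4 at (1,1):
0 1 1 0 0
1 1 1 1 0
1 0 0 0 1

After press 5 at (1,0):
1 1 1 0 0
0 0 1 1 0
0 0 0 0 1

Lights still on: 6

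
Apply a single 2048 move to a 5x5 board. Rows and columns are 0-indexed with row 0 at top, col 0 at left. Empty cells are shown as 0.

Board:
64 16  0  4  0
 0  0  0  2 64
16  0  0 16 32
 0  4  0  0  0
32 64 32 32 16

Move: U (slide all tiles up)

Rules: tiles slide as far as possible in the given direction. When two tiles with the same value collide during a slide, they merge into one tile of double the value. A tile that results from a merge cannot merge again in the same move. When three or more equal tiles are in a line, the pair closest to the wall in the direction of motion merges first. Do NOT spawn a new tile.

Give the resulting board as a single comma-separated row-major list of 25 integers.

Slide up:
col 0: [64, 0, 16, 0, 32] -> [64, 16, 32, 0, 0]
col 1: [16, 0, 0, 4, 64] -> [16, 4, 64, 0, 0]
col 2: [0, 0, 0, 0, 32] -> [32, 0, 0, 0, 0]
col 3: [4, 2, 16, 0, 32] -> [4, 2, 16, 32, 0]
col 4: [0, 64, 32, 0, 16] -> [64, 32, 16, 0, 0]

Answer: 64, 16, 32, 4, 64, 16, 4, 0, 2, 32, 32, 64, 0, 16, 16, 0, 0, 0, 32, 0, 0, 0, 0, 0, 0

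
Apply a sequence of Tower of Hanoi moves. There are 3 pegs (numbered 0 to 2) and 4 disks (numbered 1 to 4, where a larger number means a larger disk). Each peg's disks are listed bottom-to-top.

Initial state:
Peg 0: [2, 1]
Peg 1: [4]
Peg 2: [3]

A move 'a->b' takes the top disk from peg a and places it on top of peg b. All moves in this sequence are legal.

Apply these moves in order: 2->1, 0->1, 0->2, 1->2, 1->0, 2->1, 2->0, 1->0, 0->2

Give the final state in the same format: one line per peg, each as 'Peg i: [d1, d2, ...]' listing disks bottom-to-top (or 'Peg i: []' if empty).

Answer: Peg 0: [3, 2]
Peg 1: [4]
Peg 2: [1]

Derivation:
After move 1 (2->1):
Peg 0: [2, 1]
Peg 1: [4, 3]
Peg 2: []

After move 2 (0->1):
Peg 0: [2]
Peg 1: [4, 3, 1]
Peg 2: []

After move 3 (0->2):
Peg 0: []
Peg 1: [4, 3, 1]
Peg 2: [2]

After move 4 (1->2):
Peg 0: []
Peg 1: [4, 3]
Peg 2: [2, 1]

After move 5 (1->0):
Peg 0: [3]
Peg 1: [4]
Peg 2: [2, 1]

After move 6 (2->1):
Peg 0: [3]
Peg 1: [4, 1]
Peg 2: [2]

After move 7 (2->0):
Peg 0: [3, 2]
Peg 1: [4, 1]
Peg 2: []

After move 8 (1->0):
Peg 0: [3, 2, 1]
Peg 1: [4]
Peg 2: []

After move 9 (0->2):
Peg 0: [3, 2]
Peg 1: [4]
Peg 2: [1]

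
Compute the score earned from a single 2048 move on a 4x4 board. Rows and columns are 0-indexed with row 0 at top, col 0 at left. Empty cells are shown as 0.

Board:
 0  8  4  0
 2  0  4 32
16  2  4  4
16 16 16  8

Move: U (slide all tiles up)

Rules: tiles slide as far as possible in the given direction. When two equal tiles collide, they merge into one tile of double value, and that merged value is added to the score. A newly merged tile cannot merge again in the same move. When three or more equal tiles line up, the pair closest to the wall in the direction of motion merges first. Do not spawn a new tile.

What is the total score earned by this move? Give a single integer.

Slide up:
col 0: [0, 2, 16, 16] -> [2, 32, 0, 0]  score +32 (running 32)
col 1: [8, 0, 2, 16] -> [8, 2, 16, 0]  score +0 (running 32)
col 2: [4, 4, 4, 16] -> [8, 4, 16, 0]  score +8 (running 40)
col 3: [0, 32, 4, 8] -> [32, 4, 8, 0]  score +0 (running 40)
Board after move:
 2  8  8 32
32  2  4  4
 0 16 16  8
 0  0  0  0

Answer: 40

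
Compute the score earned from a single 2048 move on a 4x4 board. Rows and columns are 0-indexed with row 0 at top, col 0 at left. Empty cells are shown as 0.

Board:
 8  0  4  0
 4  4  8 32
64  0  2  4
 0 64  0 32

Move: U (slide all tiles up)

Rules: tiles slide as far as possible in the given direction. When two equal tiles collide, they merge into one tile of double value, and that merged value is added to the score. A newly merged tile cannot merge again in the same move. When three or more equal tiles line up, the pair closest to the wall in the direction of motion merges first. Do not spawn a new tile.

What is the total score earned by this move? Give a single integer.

Slide up:
col 0: [8, 4, 64, 0] -> [8, 4, 64, 0]  score +0 (running 0)
col 1: [0, 4, 0, 64] -> [4, 64, 0, 0]  score +0 (running 0)
col 2: [4, 8, 2, 0] -> [4, 8, 2, 0]  score +0 (running 0)
col 3: [0, 32, 4, 32] -> [32, 4, 32, 0]  score +0 (running 0)
Board after move:
 8  4  4 32
 4 64  8  4
64  0  2 32
 0  0  0  0

Answer: 0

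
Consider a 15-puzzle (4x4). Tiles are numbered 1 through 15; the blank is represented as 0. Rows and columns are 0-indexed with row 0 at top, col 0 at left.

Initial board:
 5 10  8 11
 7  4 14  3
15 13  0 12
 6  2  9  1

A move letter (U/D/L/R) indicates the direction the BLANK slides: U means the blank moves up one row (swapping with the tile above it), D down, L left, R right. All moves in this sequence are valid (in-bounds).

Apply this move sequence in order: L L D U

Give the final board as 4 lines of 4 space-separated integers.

After move 1 (L):
 5 10  8 11
 7  4 14  3
15  0 13 12
 6  2  9  1

After move 2 (L):
 5 10  8 11
 7  4 14  3
 0 15 13 12
 6  2  9  1

After move 3 (D):
 5 10  8 11
 7  4 14  3
 6 15 13 12
 0  2  9  1

After move 4 (U):
 5 10  8 11
 7  4 14  3
 0 15 13 12
 6  2  9  1

Answer:  5 10  8 11
 7  4 14  3
 0 15 13 12
 6  2  9  1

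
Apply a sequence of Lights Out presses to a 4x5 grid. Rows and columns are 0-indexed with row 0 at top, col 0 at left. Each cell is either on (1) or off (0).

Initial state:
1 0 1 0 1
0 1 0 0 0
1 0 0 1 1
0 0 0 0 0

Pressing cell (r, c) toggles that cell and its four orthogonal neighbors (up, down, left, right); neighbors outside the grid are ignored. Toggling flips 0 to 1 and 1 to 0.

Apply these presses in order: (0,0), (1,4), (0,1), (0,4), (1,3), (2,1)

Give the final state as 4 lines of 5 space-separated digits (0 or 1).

Answer: 1 0 0 0 1
1 1 1 0 1
0 1 1 0 0
0 1 0 0 0

Derivation:
After press 1 at (0,0):
0 1 1 0 1
1 1 0 0 0
1 0 0 1 1
0 0 0 0 0

After press 2 at (1,4):
0 1 1 0 0
1 1 0 1 1
1 0 0 1 0
0 0 0 0 0

After press 3 at (0,1):
1 0 0 0 0
1 0 0 1 1
1 0 0 1 0
0 0 0 0 0

After press 4 at (0,4):
1 0 0 1 1
1 0 0 1 0
1 0 0 1 0
0 0 0 0 0

After press 5 at (1,3):
1 0 0 0 1
1 0 1 0 1
1 0 0 0 0
0 0 0 0 0

After press 6 at (2,1):
1 0 0 0 1
1 1 1 0 1
0 1 1 0 0
0 1 0 0 0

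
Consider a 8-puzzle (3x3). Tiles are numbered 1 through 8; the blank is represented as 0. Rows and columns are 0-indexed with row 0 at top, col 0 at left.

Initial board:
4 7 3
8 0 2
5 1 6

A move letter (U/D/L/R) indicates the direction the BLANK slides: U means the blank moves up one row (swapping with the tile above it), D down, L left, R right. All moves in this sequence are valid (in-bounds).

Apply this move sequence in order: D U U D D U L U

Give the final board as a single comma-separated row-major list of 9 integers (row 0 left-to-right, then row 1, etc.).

Answer: 0, 7, 3, 4, 8, 2, 5, 1, 6

Derivation:
After move 1 (D):
4 7 3
8 1 2
5 0 6

After move 2 (U):
4 7 3
8 0 2
5 1 6

After move 3 (U):
4 0 3
8 7 2
5 1 6

After move 4 (D):
4 7 3
8 0 2
5 1 6

After move 5 (D):
4 7 3
8 1 2
5 0 6

After move 6 (U):
4 7 3
8 0 2
5 1 6

After move 7 (L):
4 7 3
0 8 2
5 1 6

After move 8 (U):
0 7 3
4 8 2
5 1 6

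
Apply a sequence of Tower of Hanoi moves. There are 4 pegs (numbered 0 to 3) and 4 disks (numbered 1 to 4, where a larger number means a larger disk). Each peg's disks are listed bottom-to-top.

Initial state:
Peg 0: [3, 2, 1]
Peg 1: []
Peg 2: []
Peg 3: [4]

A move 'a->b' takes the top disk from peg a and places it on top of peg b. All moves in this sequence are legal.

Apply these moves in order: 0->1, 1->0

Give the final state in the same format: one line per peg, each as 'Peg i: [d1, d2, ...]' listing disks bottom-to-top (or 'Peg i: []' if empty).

After move 1 (0->1):
Peg 0: [3, 2]
Peg 1: [1]
Peg 2: []
Peg 3: [4]

After move 2 (1->0):
Peg 0: [3, 2, 1]
Peg 1: []
Peg 2: []
Peg 3: [4]

Answer: Peg 0: [3, 2, 1]
Peg 1: []
Peg 2: []
Peg 3: [4]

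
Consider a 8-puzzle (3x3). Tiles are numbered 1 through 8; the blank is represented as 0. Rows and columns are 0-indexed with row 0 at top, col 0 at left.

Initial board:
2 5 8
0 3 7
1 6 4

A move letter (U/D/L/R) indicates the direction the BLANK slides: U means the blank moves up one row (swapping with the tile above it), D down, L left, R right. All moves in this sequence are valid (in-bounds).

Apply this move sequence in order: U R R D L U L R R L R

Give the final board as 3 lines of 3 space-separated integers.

Answer: 5 7 0
2 8 3
1 6 4

Derivation:
After move 1 (U):
0 5 8
2 3 7
1 6 4

After move 2 (R):
5 0 8
2 3 7
1 6 4

After move 3 (R):
5 8 0
2 3 7
1 6 4

After move 4 (D):
5 8 7
2 3 0
1 6 4

After move 5 (L):
5 8 7
2 0 3
1 6 4

After move 6 (U):
5 0 7
2 8 3
1 6 4

After move 7 (L):
0 5 7
2 8 3
1 6 4

After move 8 (R):
5 0 7
2 8 3
1 6 4

After move 9 (R):
5 7 0
2 8 3
1 6 4

After move 10 (L):
5 0 7
2 8 3
1 6 4

After move 11 (R):
5 7 0
2 8 3
1 6 4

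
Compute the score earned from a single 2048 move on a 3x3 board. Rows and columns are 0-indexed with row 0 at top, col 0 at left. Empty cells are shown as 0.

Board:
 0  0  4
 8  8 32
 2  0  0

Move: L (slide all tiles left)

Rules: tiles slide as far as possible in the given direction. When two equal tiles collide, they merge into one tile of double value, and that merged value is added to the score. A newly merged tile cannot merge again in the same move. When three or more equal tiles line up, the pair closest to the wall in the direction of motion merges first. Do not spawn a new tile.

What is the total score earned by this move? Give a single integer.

Slide left:
row 0: [0, 0, 4] -> [4, 0, 0]  score +0 (running 0)
row 1: [8, 8, 32] -> [16, 32, 0]  score +16 (running 16)
row 2: [2, 0, 0] -> [2, 0, 0]  score +0 (running 16)
Board after move:
 4  0  0
16 32  0
 2  0  0

Answer: 16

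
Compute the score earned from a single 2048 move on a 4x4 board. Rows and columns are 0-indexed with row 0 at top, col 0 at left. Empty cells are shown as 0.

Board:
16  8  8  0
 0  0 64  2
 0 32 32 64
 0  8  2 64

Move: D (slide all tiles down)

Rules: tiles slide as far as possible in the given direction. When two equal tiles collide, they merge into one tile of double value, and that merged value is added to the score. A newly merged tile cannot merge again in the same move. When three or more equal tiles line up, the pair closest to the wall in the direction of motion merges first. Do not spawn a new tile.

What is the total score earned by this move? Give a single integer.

Slide down:
col 0: [16, 0, 0, 0] -> [0, 0, 0, 16]  score +0 (running 0)
col 1: [8, 0, 32, 8] -> [0, 8, 32, 8]  score +0 (running 0)
col 2: [8, 64, 32, 2] -> [8, 64, 32, 2]  score +0 (running 0)
col 3: [0, 2, 64, 64] -> [0, 0, 2, 128]  score +128 (running 128)
Board after move:
  0   0   8   0
  0   8  64   0
  0  32  32   2
 16   8   2 128

Answer: 128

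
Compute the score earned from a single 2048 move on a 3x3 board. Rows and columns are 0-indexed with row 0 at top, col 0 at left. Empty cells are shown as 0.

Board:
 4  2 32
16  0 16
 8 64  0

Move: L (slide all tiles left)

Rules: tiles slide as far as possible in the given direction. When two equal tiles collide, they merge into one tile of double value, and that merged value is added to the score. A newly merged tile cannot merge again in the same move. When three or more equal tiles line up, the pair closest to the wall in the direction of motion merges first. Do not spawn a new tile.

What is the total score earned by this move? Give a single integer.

Slide left:
row 0: [4, 2, 32] -> [4, 2, 32]  score +0 (running 0)
row 1: [16, 0, 16] -> [32, 0, 0]  score +32 (running 32)
row 2: [8, 64, 0] -> [8, 64, 0]  score +0 (running 32)
Board after move:
 4  2 32
32  0  0
 8 64  0

Answer: 32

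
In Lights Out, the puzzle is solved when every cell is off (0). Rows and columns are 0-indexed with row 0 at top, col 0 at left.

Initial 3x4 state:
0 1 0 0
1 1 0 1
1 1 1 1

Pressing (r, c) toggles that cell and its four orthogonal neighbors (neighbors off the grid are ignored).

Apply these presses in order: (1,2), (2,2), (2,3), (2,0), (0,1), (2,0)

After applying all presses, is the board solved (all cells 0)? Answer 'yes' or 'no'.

Answer: no

Derivation:
After press 1 at (1,2):
0 1 1 0
1 0 1 0
1 1 0 1

After press 2 at (2,2):
0 1 1 0
1 0 0 0
1 0 1 0

After press 3 at (2,3):
0 1 1 0
1 0 0 1
1 0 0 1

After press 4 at (2,0):
0 1 1 0
0 0 0 1
0 1 0 1

After press 5 at (0,1):
1 0 0 0
0 1 0 1
0 1 0 1

After press 6 at (2,0):
1 0 0 0
1 1 0 1
1 0 0 1

Lights still on: 6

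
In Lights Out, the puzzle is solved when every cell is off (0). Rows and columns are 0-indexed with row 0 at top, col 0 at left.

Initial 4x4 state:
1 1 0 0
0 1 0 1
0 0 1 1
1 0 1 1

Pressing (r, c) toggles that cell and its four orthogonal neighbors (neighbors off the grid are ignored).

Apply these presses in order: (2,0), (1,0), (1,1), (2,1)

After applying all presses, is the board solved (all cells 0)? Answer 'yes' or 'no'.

Answer: no

Derivation:
After press 1 at (2,0):
1 1 0 0
1 1 0 1
1 1 1 1
0 0 1 1

After press 2 at (1,0):
0 1 0 0
0 0 0 1
0 1 1 1
0 0 1 1

After press 3 at (1,1):
0 0 0 0
1 1 1 1
0 0 1 1
0 0 1 1

After press 4 at (2,1):
0 0 0 0
1 0 1 1
1 1 0 1
0 1 1 1

Lights still on: 9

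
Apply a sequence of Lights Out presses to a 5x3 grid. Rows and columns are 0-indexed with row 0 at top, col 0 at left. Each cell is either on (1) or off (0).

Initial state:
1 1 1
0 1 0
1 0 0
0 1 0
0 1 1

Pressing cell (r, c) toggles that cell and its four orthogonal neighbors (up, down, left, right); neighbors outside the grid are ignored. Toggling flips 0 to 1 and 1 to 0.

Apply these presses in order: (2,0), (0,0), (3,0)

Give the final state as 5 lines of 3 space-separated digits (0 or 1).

Answer: 0 0 1
0 1 0
1 1 0
0 0 0
1 1 1

Derivation:
After press 1 at (2,0):
1 1 1
1 1 0
0 1 0
1 1 0
0 1 1

After press 2 at (0,0):
0 0 1
0 1 0
0 1 0
1 1 0
0 1 1

After press 3 at (3,0):
0 0 1
0 1 0
1 1 0
0 0 0
1 1 1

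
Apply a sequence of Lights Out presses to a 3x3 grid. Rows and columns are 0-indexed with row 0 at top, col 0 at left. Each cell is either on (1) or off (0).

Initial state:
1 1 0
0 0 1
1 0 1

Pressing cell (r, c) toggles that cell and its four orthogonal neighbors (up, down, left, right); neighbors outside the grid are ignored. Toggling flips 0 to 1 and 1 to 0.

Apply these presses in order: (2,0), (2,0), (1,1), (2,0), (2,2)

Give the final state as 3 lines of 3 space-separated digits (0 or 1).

Answer: 1 0 0
0 1 1
0 1 0

Derivation:
After press 1 at (2,0):
1 1 0
1 0 1
0 1 1

After press 2 at (2,0):
1 1 0
0 0 1
1 0 1

After press 3 at (1,1):
1 0 0
1 1 0
1 1 1

After press 4 at (2,0):
1 0 0
0 1 0
0 0 1

After press 5 at (2,2):
1 0 0
0 1 1
0 1 0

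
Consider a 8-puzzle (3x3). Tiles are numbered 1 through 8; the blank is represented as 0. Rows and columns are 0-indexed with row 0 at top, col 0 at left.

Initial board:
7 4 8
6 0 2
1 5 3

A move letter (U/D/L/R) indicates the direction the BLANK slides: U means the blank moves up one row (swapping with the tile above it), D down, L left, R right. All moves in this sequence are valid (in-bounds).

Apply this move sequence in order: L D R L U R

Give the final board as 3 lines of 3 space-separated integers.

Answer: 7 4 8
6 0 2
1 5 3

Derivation:
After move 1 (L):
7 4 8
0 6 2
1 5 3

After move 2 (D):
7 4 8
1 6 2
0 5 3

After move 3 (R):
7 4 8
1 6 2
5 0 3

After move 4 (L):
7 4 8
1 6 2
0 5 3

After move 5 (U):
7 4 8
0 6 2
1 5 3

After move 6 (R):
7 4 8
6 0 2
1 5 3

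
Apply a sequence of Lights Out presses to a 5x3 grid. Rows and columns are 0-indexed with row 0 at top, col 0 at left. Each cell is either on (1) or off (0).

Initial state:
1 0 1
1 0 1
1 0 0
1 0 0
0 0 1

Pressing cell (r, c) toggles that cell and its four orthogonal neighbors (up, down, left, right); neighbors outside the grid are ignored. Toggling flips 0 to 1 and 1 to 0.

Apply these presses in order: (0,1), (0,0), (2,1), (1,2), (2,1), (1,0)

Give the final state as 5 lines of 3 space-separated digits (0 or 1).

After press 1 at (0,1):
0 1 0
1 1 1
1 0 0
1 0 0
0 0 1

After press 2 at (0,0):
1 0 0
0 1 1
1 0 0
1 0 0
0 0 1

After press 3 at (2,1):
1 0 0
0 0 1
0 1 1
1 1 0
0 0 1

After press 4 at (1,2):
1 0 1
0 1 0
0 1 0
1 1 0
0 0 1

After press 5 at (2,1):
1 0 1
0 0 0
1 0 1
1 0 0
0 0 1

After press 6 at (1,0):
0 0 1
1 1 0
0 0 1
1 0 0
0 0 1

Answer: 0 0 1
1 1 0
0 0 1
1 0 0
0 0 1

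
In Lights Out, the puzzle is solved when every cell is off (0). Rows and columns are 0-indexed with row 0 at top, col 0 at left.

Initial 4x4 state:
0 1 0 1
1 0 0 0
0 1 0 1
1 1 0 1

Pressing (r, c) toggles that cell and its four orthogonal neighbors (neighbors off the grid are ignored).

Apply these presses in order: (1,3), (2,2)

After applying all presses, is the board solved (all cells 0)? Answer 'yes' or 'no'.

Answer: no

Derivation:
After press 1 at (1,3):
0 1 0 0
1 0 1 1
0 1 0 0
1 1 0 1

After press 2 at (2,2):
0 1 0 0
1 0 0 1
0 0 1 1
1 1 1 1

Lights still on: 9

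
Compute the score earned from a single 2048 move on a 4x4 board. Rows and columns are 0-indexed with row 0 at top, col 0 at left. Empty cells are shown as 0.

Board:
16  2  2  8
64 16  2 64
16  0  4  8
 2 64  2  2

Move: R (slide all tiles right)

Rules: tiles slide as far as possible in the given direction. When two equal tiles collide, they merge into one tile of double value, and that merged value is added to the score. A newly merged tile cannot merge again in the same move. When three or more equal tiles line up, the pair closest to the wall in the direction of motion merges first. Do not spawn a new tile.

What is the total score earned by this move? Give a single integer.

Answer: 8

Derivation:
Slide right:
row 0: [16, 2, 2, 8] -> [0, 16, 4, 8]  score +4 (running 4)
row 1: [64, 16, 2, 64] -> [64, 16, 2, 64]  score +0 (running 4)
row 2: [16, 0, 4, 8] -> [0, 16, 4, 8]  score +0 (running 4)
row 3: [2, 64, 2, 2] -> [0, 2, 64, 4]  score +4 (running 8)
Board after move:
 0 16  4  8
64 16  2 64
 0 16  4  8
 0  2 64  4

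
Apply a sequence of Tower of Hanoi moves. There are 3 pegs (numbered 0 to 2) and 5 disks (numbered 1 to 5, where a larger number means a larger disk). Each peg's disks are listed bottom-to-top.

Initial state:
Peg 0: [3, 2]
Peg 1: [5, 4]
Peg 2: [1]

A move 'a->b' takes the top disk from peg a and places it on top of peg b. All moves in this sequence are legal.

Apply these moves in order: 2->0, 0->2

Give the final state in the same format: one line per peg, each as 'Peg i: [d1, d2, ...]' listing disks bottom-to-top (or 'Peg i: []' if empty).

After move 1 (2->0):
Peg 0: [3, 2, 1]
Peg 1: [5, 4]
Peg 2: []

After move 2 (0->2):
Peg 0: [3, 2]
Peg 1: [5, 4]
Peg 2: [1]

Answer: Peg 0: [3, 2]
Peg 1: [5, 4]
Peg 2: [1]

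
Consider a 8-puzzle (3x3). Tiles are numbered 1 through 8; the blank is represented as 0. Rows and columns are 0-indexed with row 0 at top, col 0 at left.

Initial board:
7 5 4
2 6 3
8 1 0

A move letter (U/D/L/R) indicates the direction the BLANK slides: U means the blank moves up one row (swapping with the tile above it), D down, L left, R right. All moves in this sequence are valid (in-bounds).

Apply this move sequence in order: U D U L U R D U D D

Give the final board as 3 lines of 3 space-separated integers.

Answer: 7 4 6
2 5 3
8 1 0

Derivation:
After move 1 (U):
7 5 4
2 6 0
8 1 3

After move 2 (D):
7 5 4
2 6 3
8 1 0

After move 3 (U):
7 5 4
2 6 0
8 1 3

After move 4 (L):
7 5 4
2 0 6
8 1 3

After move 5 (U):
7 0 4
2 5 6
8 1 3

After move 6 (R):
7 4 0
2 5 6
8 1 3

After move 7 (D):
7 4 6
2 5 0
8 1 3

After move 8 (U):
7 4 0
2 5 6
8 1 3

After move 9 (D):
7 4 6
2 5 0
8 1 3

After move 10 (D):
7 4 6
2 5 3
8 1 0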